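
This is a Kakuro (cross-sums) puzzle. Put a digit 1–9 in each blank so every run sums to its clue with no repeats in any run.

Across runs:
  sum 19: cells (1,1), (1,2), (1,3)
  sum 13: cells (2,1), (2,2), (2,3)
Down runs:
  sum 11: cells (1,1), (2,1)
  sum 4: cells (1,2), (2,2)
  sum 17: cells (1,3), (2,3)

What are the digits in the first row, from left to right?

7 3 9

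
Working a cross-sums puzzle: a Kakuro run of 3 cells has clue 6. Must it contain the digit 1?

The only way to make 6 from 3 distinct digits is {1,2,3}, which contains 1.

Yes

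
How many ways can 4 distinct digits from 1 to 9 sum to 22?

4 distinct digits from 1–9 sum between 10 and 30.

11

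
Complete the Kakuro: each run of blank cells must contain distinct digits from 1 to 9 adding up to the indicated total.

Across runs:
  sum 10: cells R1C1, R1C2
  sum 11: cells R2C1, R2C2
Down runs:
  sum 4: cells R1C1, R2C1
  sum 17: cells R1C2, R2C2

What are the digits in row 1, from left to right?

1, 9

4 in 2 cells must be {1,3}; 17 in 2 cells must be {8,9}.
The 11 across and the 4 down share only 3, so R2C1 = 3.
R2C2 = 11 − 3 = 8 completes the 11 across.
R1C1 = 4 − 3 = 1 completes the 4 down.
R1C2 = 10 − 1 = 9 completes the 10 across.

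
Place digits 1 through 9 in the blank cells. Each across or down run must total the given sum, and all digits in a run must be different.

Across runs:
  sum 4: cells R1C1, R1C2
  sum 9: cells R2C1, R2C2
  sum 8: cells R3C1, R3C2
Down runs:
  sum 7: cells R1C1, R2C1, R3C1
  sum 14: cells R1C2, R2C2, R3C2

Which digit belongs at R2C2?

5

4 in 2 cells must be {1,3}; 7 in 3 cells must be {1,2,4}.
The 4 across and the 7 down share only 1, so R1C1 = 1.
R1C2 = 4 − 1 = 3 completes the 4 across.
Given what's placed, R3C1 must be 2 to fit the 8 across and 7 down.
R3C2 = 8 − 2 = 6 completes the 8 across.
R2C1 = 7 − 3 = 4 completes the 7 down.
R2C2 = 9 − 4 = 5 completes the 9 across.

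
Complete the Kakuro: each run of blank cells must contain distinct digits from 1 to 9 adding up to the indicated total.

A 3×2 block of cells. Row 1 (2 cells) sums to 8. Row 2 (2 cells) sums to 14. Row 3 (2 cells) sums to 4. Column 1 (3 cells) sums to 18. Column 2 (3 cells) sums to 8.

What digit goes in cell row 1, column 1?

6

4 in 2 cells must be {1,3}.
The 14 across and the 8 down share only 5, so (2,2) = 5.
Given what's placed, (3,2) must be 1 to fit the 4 across and 8 down.
(1,2) = 8 − 6 = 2 completes the 8 down.
(2,1) = 14 − 5 = 9 completes the 14 across.
(3,1) = 4 − 1 = 3 completes the 4 across.
(1,1) = 8 − 2 = 6 completes the 8 across.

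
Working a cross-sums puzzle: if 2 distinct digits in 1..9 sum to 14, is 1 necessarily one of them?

No

Counterexample: {5,9} sums to 14 without using 1.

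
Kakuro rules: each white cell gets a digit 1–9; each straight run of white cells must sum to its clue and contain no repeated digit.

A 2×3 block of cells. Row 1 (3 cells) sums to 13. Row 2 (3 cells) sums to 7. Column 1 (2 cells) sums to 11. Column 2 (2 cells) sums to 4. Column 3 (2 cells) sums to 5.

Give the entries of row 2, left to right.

7 in 3 cells must be {1,2,4}; 4 in 2 cells must be {1,3}.
The 7 across and the 4 down share only 1, so (2,2) = 1.
(1,2) = 4 − 1 = 3 completes the 4 down.
Nothing is forced directly, so branch on (2,1), whose candidates are 2 or 4. If (2,1) = 4: then (1,1) would have to be in {1,2,4,6,8,9} for the 13 across but in {7} for the 11 down — contradiction. So (2,1) = 2.
(1,1) = 11 − 2 = 9 completes the 11 down.
(1,3) = 13 − 12 = 1 completes the 13 across.
(2,3) = 7 − 3 = 4 completes the 7 across.

2 1 4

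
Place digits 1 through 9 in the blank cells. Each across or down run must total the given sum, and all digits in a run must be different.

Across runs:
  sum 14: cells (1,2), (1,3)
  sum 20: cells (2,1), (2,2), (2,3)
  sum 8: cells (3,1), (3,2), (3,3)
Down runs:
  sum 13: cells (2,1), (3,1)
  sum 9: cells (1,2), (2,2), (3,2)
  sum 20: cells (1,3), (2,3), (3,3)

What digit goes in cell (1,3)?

9

Nothing is forced directly, so branch on (1,2), whose candidates are 5 or 6. If (1,2) = 6: that forces (1,3) = 8, after which (2,2) would have to be in {3,4,5,6,7,8,9} for the 20 across but in {1,2} for the 9 down — contradiction. So (1,2) = 5.
(1,3) = 14 − 5 = 9 completes the 14 across.
Given what's placed, (2,2) must be 3 to fit the 20 across and 9 down.
(2,3) = 8: the only remaining digit allowed by both the 20 across and the 20 down.
(3,2) = 9 − 8 = 1 completes the 9 down.
(3,3) = 20 − 17 = 3 completes the 20 down.
(2,1) = 20 − 11 = 9 completes the 20 across.
(3,1) = 8 − 4 = 4 completes the 8 across.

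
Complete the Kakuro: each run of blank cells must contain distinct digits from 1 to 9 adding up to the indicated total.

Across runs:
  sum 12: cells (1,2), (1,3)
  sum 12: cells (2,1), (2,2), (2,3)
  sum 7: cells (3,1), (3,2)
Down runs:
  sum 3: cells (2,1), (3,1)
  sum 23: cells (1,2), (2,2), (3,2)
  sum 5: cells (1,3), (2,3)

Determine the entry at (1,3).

3 in 2 cells must be {1,2}; 23 in 3 cells must be {6,8,9}.
The 7 across and the 23 down share only 6, so (3,2) = 6.
(3,1) = 7 − 6 = 1 completes the 7 across.
(2,1) = 3 − 1 = 2 completes the 3 down.
(2,2) = 9: the only remaining digit allowed by both the 12 across and the 23 down.
(2,3) = 12 − 11 = 1 completes the 12 across.
(1,2) = 23 − 15 = 8 completes the 23 down.
(1,3) = 12 − 8 = 4 completes the 12 across.

4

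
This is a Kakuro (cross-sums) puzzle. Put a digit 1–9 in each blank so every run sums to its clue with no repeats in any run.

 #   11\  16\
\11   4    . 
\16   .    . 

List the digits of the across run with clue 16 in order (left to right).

16 in 2 cells must be {7,9}.
R1C2 = 11 − 4 = 7 completes the 11 across.
R2C1 = 11 − 4 = 7 completes the 11 down.
R2C2 = 16 − 7 = 9 completes the 16 across.

7, 9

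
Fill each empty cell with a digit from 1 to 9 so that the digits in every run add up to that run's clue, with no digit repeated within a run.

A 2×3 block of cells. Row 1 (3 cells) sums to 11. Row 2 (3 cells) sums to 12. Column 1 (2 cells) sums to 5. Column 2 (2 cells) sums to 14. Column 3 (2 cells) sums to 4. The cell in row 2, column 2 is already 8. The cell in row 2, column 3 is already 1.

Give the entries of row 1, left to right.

4 in 2 cells must be {1,3}.
(1,2) = 14 − 8 = 6 completes the 14 down.
(1,3) = 4 − 1 = 3 completes the 4 down.
(2,1) = 12 − 9 = 3 completes the 12 across.
(1,1) = 11 − 9 = 2 completes the 11 across.

2, 6, 3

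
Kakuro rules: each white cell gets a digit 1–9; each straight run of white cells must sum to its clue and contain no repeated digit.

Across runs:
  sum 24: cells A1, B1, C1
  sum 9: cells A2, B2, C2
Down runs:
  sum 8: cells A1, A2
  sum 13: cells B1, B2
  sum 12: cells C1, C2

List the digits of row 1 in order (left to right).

24 in 3 cells must be {7,8,9}.
The 24 across and the 8 down share only 7, so A1 = 7.
A2 = 8 − 7 = 1 completes the 8 down.
Nothing is forced directly, so branch on B2, whose candidates are 5 or 6. If B2 = 6: then B1 would have to be in {8,9} for the 24 across but in {7} for the 13 down — contradiction. So B2 = 5.
B1 = 13 − 5 = 8 completes the 13 down.
C1 = 24 − 15 = 9 completes the 24 across.
C2 = 9 − 6 = 3 completes the 9 across.

7, 8, 9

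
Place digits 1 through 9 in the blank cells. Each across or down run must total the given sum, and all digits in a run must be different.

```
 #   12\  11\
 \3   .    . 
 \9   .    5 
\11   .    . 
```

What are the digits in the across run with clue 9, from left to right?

4 5

3 in 2 cells must be {1,2}.
Given what's placed, R1C2 must be 2 to fit the 3 across and 11 down.
R2C1 = 9 − 5 = 4 completes the 9 across.
R3C2 = 11 − 7 = 4 completes the 11 down.
R1C1 = 3 − 2 = 1 completes the 3 across.
R3C1 = 11 − 4 = 7 completes the 11 across.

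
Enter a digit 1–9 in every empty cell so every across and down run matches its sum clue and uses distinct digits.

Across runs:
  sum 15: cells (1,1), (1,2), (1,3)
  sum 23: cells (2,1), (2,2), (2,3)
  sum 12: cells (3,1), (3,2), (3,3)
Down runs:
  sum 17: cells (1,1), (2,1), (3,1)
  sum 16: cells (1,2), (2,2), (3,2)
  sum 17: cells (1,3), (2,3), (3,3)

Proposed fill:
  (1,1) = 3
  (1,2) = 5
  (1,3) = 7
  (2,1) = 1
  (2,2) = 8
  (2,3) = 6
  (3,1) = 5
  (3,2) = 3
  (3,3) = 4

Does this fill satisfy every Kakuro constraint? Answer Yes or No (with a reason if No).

No — the down run (1,1)–(3,1) sums to 9, not 17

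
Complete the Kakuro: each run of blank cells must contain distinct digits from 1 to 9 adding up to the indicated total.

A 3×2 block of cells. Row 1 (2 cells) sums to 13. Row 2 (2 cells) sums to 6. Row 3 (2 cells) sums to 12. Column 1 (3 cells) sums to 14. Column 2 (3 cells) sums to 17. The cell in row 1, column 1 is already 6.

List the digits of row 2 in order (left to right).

(1,2) = 13 − 6 = 7 completes the 13 across.
No cell is forced outright now. (2,1) can only be 1 or 5 (the digits allowed by both its 6 across and its 14 down). If (2,1) = 1: then (2,2) would have to be in {5} for the 6 across but in {1,2,4,6,8,9} for the 17 down — contradiction. So (2,1) = 5.
(2,2) = 6 − 5 = 1 completes the 6 across.
(3,1) = 14 − 11 = 3 completes the 14 down.
(3,2) = 12 − 3 = 9 completes the 12 across.

5 1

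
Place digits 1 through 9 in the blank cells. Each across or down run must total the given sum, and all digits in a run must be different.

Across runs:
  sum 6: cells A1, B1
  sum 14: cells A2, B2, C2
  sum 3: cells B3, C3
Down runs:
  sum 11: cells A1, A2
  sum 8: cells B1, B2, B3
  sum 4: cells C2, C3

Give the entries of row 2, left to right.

6 5 3

3 in 2 cells must be {1,2}; 4 in 2 cells must be {1,3}.
The 3 across and the 4 down share only 1, so C3 = 1.
C2 = 4 − 1 = 3 completes the 4 down.
B3 = 3 − 1 = 2 completes the 3 across.
B2 = 5: the only remaining digit allowed by both the 14 across and the 8 down.
B1 = 8 − 7 = 1 completes the 8 down.
A2 = 14 − 8 = 6 completes the 14 across.
A1 = 6 − 1 = 5 completes the 6 across.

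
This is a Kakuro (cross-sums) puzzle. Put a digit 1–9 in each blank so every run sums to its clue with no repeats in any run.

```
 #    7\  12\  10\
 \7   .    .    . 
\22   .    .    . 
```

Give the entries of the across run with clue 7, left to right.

2, 4, 1

7 in 3 cells must be {1,2,4}.
The 7 across and the 12 down share only 4, so R1C2 = 4.
R2C2 = 12 − 4 = 8 completes the 12 down.
Given what's placed, R2C3 must be 9 to fit the 22 across and 10 down.
R1C3 = 10 − 9 = 1 completes the 10 down.
R2C1 = 22 − 17 = 5 completes the 22 across.
R1C1 = 7 − 5 = 2 completes the 7 across.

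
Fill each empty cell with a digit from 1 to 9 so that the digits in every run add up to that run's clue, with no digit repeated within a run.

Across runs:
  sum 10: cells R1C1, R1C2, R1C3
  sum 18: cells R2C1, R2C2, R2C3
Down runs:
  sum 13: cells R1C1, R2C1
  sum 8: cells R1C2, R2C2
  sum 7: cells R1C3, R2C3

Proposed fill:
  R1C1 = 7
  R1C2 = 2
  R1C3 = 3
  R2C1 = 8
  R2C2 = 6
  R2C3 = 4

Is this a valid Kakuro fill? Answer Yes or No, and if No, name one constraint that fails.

No — the down run R1C1–R2C1 sums to 15, not 13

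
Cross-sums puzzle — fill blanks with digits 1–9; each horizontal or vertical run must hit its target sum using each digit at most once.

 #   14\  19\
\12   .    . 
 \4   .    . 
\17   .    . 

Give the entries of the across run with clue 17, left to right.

4 in 2 cells must be {1,3}; 17 in 2 cells must be {8,9}.
The 4 across and the 19 down share only 3, so R2C2 = 3.
Given what's placed, R3C2 must be 9 to fit the 17 across and 19 down.
R1C2 = 19 − 12 = 7 completes the 19 down.
R2C1 = 4 − 3 = 1 completes the 4 across.
R3C1 = 17 − 9 = 8 completes the 17 across.
R1C1 = 12 − 7 = 5 completes the 12 across.

8 9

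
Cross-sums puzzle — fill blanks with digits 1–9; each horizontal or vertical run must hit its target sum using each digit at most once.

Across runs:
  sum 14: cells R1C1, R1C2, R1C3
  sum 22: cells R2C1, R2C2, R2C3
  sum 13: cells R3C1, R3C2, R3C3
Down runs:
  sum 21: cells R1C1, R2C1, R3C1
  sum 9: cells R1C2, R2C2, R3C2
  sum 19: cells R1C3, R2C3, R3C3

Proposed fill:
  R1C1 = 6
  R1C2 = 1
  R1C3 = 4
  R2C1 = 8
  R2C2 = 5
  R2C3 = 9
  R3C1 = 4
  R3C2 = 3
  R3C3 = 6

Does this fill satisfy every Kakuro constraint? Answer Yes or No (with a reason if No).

No — the across run R1C1–R1C3 sums to 11, not 14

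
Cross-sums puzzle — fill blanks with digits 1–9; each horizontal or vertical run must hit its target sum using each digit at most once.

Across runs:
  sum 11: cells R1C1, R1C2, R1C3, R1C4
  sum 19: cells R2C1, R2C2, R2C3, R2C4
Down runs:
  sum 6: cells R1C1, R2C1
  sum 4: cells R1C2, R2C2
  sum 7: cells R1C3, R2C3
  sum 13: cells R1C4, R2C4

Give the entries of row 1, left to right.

11 in 4 cells must be {1,2,3,5}; 4 in 2 cells must be {1,3}.
Only 5 fits R1C4 under both its across sum 11 and down sum 13.
R2C4 = 13 − 5 = 8 completes the 13 down.
Nothing is forced directly, so branch on R1C1, whose candidates are 1 or 2. If R1C1 = 1: that forces R1C2 = 3, R1C3 = 2, R2C1 = 5, after which R2C2 would have to be in {2,4} for the 19 across but in {1} for the 4 down — contradiction. So R1C1 = 2.
R2C1 = 6 − 2 = 4 completes the 6 down.
R2C2 = 1: the only remaining digit allowed by both the 19 across and the 4 down.
R2C3 = 19 − 13 = 6 completes the 19 across.
R1C2 = 4 − 1 = 3 completes the 4 down.
R1C3 = 11 − 10 = 1 completes the 11 across.

2, 3, 1, 5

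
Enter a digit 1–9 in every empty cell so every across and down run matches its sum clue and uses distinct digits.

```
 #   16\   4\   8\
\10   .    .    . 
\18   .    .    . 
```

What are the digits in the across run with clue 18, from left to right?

16 in 2 cells must be {7,9}; 4 in 2 cells must be {1,3}.
The 10 across and the 16 down share only 7, so R1C1 = 7.
Given what's placed, R1C2 must be 1 to fit the 10 across and 4 down.
R1C3 = 10 − 8 = 2 completes the 10 across.
R2C1 = 16 − 7 = 9 completes the 16 down.
R2C2 = 4 − 1 = 3 completes the 4 down.
R2C3 = 18 − 12 = 6 completes the 18 across.

9 3 6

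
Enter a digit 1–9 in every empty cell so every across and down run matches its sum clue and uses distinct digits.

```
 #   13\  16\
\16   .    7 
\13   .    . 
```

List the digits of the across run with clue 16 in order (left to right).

16 in 2 cells must be {7,9}.
R1C1 = 16 − 7 = 9 completes the 16 across.
R2C1 = 13 − 9 = 4 completes the 13 down.
R2C2 = 13 − 4 = 9 completes the 13 across.

9 7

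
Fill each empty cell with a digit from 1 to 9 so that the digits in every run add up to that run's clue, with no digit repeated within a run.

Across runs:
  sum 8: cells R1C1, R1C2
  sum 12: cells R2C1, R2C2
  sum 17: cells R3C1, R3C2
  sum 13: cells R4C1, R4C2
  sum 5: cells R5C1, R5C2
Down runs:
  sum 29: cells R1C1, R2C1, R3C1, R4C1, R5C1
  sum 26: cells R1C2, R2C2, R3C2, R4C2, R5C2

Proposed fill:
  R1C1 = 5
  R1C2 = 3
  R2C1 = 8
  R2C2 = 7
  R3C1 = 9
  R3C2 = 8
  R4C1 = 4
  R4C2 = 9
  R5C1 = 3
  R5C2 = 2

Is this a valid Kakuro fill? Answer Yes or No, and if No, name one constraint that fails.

No — the down run R1C2–R5C2 sums to 29, not 26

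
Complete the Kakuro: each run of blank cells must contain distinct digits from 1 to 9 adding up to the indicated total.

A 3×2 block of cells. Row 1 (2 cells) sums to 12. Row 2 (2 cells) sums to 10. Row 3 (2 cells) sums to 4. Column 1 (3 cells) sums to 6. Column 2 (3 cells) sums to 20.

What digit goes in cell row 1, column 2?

9

4 in 2 cells must be {1,3}; 6 in 3 cells must be {1,2,3}.
The 12 across and the 6 down share only 3, so (1,1) = 3.
(1,2) = 12 − 3 = 9 completes the 12 across.
Given what's placed, (3,1) must be 1 to fit the 4 across and 6 down.
(3,2) = 4 − 1 = 3 completes the 4 across.
(2,1) = 6 − 4 = 2 completes the 6 down.
(2,2) = 10 − 2 = 8 completes the 10 across.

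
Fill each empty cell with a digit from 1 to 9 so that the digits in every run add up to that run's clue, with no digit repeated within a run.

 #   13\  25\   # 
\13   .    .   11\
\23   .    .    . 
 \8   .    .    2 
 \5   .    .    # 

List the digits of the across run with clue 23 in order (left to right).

6 8 9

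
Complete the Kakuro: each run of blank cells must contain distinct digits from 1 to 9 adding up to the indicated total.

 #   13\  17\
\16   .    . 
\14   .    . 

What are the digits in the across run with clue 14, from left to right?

16 in 2 cells must be {7,9}; 17 in 2 cells must be {8,9}.
The 16 across and the 17 down share only 9, so R1C2 = 9.
R2C2 = 17 − 9 = 8 completes the 17 down.
R1C1 = 16 − 9 = 7 completes the 16 across.
R2C1 = 14 − 8 = 6 completes the 14 across.

6 8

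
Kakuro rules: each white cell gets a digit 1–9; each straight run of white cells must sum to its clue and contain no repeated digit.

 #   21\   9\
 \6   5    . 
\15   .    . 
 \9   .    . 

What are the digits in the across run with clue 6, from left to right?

5 1

R1C2 = 6 − 5 = 1 completes the 6 across.
Given what's placed, R2C2 must be 6 to fit the 15 across and 9 down.
Given what's placed, R3C1 must be 7 to fit the 9 across and 21 down.
R3C2 = 9 − 7 = 2 completes the 9 across.
R2C1 = 15 − 6 = 9 completes the 15 across.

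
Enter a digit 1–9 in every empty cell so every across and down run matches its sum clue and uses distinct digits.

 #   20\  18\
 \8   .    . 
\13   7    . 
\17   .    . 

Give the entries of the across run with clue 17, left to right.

17 in 2 cells must be {8,9}.
Given what's placed, R1C1 must be 5 to fit the 8 across and 20 down.
R1C2 = 8 − 5 = 3 completes the 8 across.
R2C2 = 13 − 7 = 6 completes the 13 across.
R3C1 = 20 − 12 = 8 completes the 20 down.
R3C2 = 17 − 8 = 9 completes the 17 across.

8 9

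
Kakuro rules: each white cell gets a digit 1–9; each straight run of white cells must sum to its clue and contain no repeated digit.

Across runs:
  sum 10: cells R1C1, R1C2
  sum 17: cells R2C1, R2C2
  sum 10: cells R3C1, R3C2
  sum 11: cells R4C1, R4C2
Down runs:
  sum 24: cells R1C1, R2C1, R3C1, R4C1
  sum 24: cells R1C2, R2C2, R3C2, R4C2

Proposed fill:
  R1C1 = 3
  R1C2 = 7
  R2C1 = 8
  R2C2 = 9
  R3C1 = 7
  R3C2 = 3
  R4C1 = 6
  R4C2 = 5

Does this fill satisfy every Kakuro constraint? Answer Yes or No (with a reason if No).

Across: 3+7=10; 8+9=17; 7+3=10; 6+5=11. Down: 3+8+7+6=24; 7+9+3+5=24. No digit repeats within any run.

Yes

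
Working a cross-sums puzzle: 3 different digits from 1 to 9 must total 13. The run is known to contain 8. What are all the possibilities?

3 distinct digits from 1–9 sum between 6 and 24.
Keeping only sets containing 8.

{1,4,8}; {2,3,8}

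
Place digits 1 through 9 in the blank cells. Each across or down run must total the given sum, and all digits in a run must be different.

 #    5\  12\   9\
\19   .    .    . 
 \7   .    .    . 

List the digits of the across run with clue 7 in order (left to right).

7 in 3 cells must be {1,2,4}.
The 7 across and the 12 down share only 4, so R2C2 = 4.
R1C2 = 12 − 4 = 8 completes the 12 down.
Nothing is forced directly, so branch on R1C1, whose candidates are 2 or 4. If R1C1 = 2: then R1C3 would have to be in {9} for the 19 across but in {1,2,3,4,5,6,7,8} for the 9 down — contradiction. So R1C1 = 4.
R1C3 = 19 − 12 = 7 completes the 19 across.
R2C1 = 5 − 4 = 1 completes the 5 down.
R2C3 = 7 − 5 = 2 completes the 7 across.

1 4 2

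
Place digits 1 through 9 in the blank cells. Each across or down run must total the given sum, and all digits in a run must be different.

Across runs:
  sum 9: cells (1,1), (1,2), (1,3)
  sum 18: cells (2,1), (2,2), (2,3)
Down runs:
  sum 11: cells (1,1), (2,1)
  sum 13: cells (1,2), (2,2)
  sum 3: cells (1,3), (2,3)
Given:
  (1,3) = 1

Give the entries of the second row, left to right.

3 in 2 cells must be {1,2}.
(2,3) = 3 − 1 = 2 completes the 3 down.
Nothing is forced directly, so branch on (2,1), whose candidates are 7 or 9. If (2,1) = 7: then (1,1) would have to be in {2,3,5,6} for the 9 across but in {4} for the 11 down — contradiction. So (2,1) = 9.
(1,1) = 11 − 9 = 2 completes the 11 down.
(1,2) = 9 − 3 = 6 completes the 9 across.
(2,2) = 18 − 11 = 7 completes the 18 across.

9, 7, 2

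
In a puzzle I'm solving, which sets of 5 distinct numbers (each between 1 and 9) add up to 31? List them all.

{1,6,7,8,9}; {2,5,7,8,9}; {3,4,7,8,9}; {3,5,6,8,9}; {4,5,6,7,9}

5 distinct digits from 1–9 sum between 15 and 35.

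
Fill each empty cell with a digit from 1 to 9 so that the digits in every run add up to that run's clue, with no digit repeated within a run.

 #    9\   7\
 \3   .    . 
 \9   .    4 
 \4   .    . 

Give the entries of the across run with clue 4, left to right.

3 in 2 cells must be {1,2}; 4 in 2 cells must be {1,3}; 7 in 3 cells must be {1,2,4}.
R2C1 = 9 − 4 = 5 completes the 9 across.
Given what's placed, R3C2 must be 1 to fit the 4 across and 7 down.
R1C1 = 1: the only remaining digit allowed by both the 3 across and the 9 down.
R1C2 = 3 − 1 = 2 completes the 3 across.
R3C1 = 4 − 1 = 3 completes the 4 across.

3 1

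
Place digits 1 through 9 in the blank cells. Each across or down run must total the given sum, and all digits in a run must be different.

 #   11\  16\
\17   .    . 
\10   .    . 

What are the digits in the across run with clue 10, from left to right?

3, 7

17 in 2 cells must be {8,9}; 16 in 2 cells must be {7,9}.
The 17 across and the 16 down share only 9, so R1C2 = 9.
R2C2 = 16 − 9 = 7 completes the 16 down.
R1C1 = 17 − 9 = 8 completes the 17 across.
R2C1 = 10 − 7 = 3 completes the 10 across.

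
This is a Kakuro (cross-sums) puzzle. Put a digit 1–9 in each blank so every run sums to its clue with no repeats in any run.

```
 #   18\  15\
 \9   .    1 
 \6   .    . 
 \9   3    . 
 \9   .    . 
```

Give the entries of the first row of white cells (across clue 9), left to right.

R1C1 = 9 − 1 = 8 completes the 9 across.
R3C2 = 9 − 3 = 6 completes the 9 across.
R2C2 = 5: the only remaining digit allowed by both the 6 across and the 15 down.
R4C2 = 15 − 12 = 3 completes the 15 down.
R2C1 = 6 − 5 = 1 completes the 6 across.
R4C1 = 9 − 3 = 6 completes the 9 across.

8 1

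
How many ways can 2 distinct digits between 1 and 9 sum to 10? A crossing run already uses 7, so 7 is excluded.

3

2 distinct digits from 1–9 sum between 3 and 17.
Dropping sets that contain 7.
Enumerating: {1,9}, {2,8}, {4,6}.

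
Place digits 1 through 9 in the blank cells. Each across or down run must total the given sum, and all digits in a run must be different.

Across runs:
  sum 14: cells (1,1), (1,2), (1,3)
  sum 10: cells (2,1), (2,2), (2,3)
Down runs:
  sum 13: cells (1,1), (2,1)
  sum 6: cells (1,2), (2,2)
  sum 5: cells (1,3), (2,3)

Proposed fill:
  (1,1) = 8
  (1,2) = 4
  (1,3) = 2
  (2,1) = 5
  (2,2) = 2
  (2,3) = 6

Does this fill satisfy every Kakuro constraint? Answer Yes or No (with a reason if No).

No — the across run (2,1)–(2,3) sums to 13, not 10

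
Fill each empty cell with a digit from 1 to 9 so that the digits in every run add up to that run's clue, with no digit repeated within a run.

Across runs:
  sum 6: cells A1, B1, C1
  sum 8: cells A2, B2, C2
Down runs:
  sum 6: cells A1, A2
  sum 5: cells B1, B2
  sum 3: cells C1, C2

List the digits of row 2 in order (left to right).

5, 2, 1

6 in 3 cells must be {1,2,3}; 3 in 2 cells must be {1,2}.
Nothing is forced directly, so branch on A1, whose candidates are 1 or 2. If A1 = 2: that forces C1 = 1, A2 = 4, after which C2 would have to be in {1,3} for the 8 across but in {2} for the 3 down — contradiction. So A1 = 1.
Given what's placed, C1 must be 2 to fit the 6 across and 3 down.
A2 = 6 − 1 = 5 completes the 6 down.
C2 = 3 − 2 = 1 completes the 3 down.
B1 = 6 − 3 = 3 completes the 6 across.
B2 = 8 − 6 = 2 completes the 8 across.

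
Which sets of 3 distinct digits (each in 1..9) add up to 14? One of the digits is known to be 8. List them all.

{1,5,8}; {2,4,8}

3 distinct digits from 1–9 sum between 6 and 24.
Keeping only sets containing 8.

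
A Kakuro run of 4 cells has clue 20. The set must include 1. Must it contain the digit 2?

Counterexample: {1,3,7,9} sums to 20 under that restriction without using 2.

No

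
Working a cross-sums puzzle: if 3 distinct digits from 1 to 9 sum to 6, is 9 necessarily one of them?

No

The only way to make 6 from 3 distinct digits is {1,2,3}, which does not contain 9.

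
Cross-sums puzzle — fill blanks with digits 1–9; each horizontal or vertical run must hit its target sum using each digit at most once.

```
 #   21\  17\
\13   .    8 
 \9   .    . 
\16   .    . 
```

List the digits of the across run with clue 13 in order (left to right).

5 8

16 in 2 cells must be {7,9}.
R1C1 = 13 − 8 = 5 completes the 13 across.
R2C1 = 7: the only remaining digit allowed by both the 9 across and the 21 down.
R2C2 = 9 − 7 = 2 completes the 9 across.
R3C1 = 21 − 12 = 9 completes the 21 down.
R3C2 = 16 − 9 = 7 completes the 16 across.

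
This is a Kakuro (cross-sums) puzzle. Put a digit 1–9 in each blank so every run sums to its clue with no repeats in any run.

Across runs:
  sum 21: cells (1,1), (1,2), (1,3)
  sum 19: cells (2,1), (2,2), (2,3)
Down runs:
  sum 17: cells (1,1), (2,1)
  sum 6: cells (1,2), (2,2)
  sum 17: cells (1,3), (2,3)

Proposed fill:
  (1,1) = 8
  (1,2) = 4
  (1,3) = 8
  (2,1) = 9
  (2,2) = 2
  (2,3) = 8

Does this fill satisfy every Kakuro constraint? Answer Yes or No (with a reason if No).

No — the across run (1,1)–(1,3) sums to 20, not 21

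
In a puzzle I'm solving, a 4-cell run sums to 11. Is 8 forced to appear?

No

The only way to make 11 from 4 distinct digits is {1,2,3,5}, which does not contain 8.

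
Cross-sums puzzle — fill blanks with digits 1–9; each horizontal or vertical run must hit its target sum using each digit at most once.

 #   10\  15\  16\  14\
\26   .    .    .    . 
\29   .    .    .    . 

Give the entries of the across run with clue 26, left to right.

2 8 7 9

29 in 4 cells must be {5,7,8,9}; 16 in 2 cells must be {7,9}.
Nothing is forced directly, so branch on R2C1, whose candidates are 7 or 8 or 9. If R2C1 = 7: that forces R1C1 = 3, R1C3 = 9, after which R2C3 would have to be in {5,8,9} for the 29 across but in {7} for the 16 down — contradiction. If R2C1 = 9: then R1C1 would have to be in {2,3,4,5,6,7,8,9} for the 26 across but in {1} for the 10 down — contradiction. So R2C1 = 8.
R1C1 = 10 − 8 = 2 completes the 10 down.
Nothing is forced directly, so branch on R1C4, whose candidates are 8 or 9. If R1C4 = 8: then R2C4 would have to be in {5,7,9} for the 29 across but in {6} for the 14 down — contradiction. So R1C4 = 9.
R1C3 = 7: the only remaining digit allowed by both the 26 across and the 16 down.
R2C3 = 16 − 7 = 9 completes the 16 down.
R2C4 = 14 − 9 = 5 completes the 14 down.
R1C2 = 26 − 18 = 8 completes the 26 across.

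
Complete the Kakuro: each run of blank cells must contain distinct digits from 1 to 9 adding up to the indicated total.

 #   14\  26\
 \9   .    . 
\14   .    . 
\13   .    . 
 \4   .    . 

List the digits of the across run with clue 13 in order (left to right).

4 in 2 cells must be {1,3}.
Only 3 fits R4C2 under both its across sum 4 and down sum 26.
R4C1 = 4 − 3 = 1 completes the 4 across.
Nothing is forced directly, so branch on R1C2, whose candidates are 6 or 8. If R1C2 = 8: then R1C1 would have to be in {1} for the 9 across but in {2,3,4,5,6,7,8} for the 14 down — contradiction. So R1C2 = 6.
R1C1 = 9 − 6 = 3 completes the 9 across.
No cell is forced outright now. R2C1 can only be 6 or 8 (the digits allowed by both its 14 across and its 14 down). If R2C1 = 8: then R2C2 would have to be in {6} for the 14 across but in {8,9} for the 26 down — contradiction. So R2C1 = 6.
R2C2 = 14 − 6 = 8 completes the 14 across.
R3C1 = 14 − 10 = 4 completes the 14 down.
R3C2 = 13 − 4 = 9 completes the 13 across.

4 9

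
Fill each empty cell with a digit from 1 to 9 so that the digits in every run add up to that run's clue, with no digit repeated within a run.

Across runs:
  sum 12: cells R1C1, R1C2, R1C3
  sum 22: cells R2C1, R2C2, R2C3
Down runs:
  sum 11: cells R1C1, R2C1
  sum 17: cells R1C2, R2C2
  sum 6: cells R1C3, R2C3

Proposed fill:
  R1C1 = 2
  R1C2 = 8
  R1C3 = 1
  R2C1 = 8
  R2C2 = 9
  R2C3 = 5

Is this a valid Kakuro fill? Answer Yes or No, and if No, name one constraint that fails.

No — the across run R1C1–R1C3 sums to 11, not 12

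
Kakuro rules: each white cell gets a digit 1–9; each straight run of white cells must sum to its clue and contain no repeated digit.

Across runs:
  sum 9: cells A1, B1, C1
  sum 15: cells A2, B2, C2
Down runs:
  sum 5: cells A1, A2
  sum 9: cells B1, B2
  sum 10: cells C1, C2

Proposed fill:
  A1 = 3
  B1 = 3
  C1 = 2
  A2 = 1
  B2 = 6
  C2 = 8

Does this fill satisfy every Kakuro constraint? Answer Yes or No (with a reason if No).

No — the down run A1–A2 sums to 4, not 5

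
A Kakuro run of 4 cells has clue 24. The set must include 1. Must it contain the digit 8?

The only way to make 24 from 4 distinct digits under that restriction is {1,6,8,9}, which contains 8.

Yes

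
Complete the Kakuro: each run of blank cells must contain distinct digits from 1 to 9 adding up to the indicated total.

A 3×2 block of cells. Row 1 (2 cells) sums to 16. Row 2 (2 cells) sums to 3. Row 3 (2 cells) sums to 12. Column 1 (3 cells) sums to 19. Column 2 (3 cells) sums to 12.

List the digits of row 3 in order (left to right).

16 in 2 cells must be {7,9}; 3 in 2 cells must be {1,2}.
The 3 across and the 19 down share only 2, so (2,1) = 2.
(2,2) = 3 − 2 = 1 completes the 3 across.
Given what's placed, (1,1) must be 9 to fit the 16 across and 19 down.
(1,2) = 16 − 9 = 7 completes the 16 across.
(3,1) = 19 − 11 = 8 completes the 19 down.
(3,2) = 12 − 8 = 4 completes the 12 across.

8 4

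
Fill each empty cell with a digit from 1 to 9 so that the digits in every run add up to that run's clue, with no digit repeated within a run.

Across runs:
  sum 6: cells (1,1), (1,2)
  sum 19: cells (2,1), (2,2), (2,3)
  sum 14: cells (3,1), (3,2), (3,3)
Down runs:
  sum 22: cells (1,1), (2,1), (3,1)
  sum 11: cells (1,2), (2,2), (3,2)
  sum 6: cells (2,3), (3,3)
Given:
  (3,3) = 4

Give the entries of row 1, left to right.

5 1

Only 5 fits (1,1) under both its across sum 6 and down sum 22.
(1,2) = 6 − 5 = 1 completes the 6 across.
(2,3) = 6 − 4 = 2 completes the 6 down.
Given what's placed, (2,2) must be 8 to fit the 19 across and 11 down.
(3,2) = 11 − 9 = 2 completes the 11 down.
(2,1) = 19 − 10 = 9 completes the 19 across.
(3,1) = 14 − 6 = 8 completes the 14 across.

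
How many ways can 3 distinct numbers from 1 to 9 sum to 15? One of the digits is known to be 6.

3

3 distinct digits from 1–9 sum between 6 and 24.
Keeping only sets containing 6.
Enumerating: {1,6,8}, {2,6,7}, {4,5,6}.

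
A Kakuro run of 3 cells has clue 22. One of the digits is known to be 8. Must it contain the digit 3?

No

The only way to make 22 from 3 distinct digits under that restriction is {5,8,9}, which does not contain 3.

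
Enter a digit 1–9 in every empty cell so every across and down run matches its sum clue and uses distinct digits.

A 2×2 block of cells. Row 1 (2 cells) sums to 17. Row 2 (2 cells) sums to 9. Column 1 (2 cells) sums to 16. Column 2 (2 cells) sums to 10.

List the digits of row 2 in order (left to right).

7 2

17 in 2 cells must be {8,9}; 16 in 2 cells must be {7,9}.
The 17 across and the 16 down share only 9, so (1,1) = 9.
(1,2) = 17 − 9 = 8 completes the 17 across.
(2,1) = 16 − 9 = 7 completes the 16 down.
(2,2) = 9 − 7 = 2 completes the 9 across.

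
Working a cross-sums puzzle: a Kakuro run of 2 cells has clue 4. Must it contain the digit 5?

No

The only way to make 4 from 2 distinct digits is {1,3}, which does not contain 5.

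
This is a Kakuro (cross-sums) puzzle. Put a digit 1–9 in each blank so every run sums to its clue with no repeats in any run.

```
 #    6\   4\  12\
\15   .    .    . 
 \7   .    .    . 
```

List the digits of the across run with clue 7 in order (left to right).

2, 1, 4

7 in 3 cells must be {1,2,4}; 4 in 2 cells must be {1,3}.
The 7 across and the 4 down share only 1, so R2C2 = 1.
Given what's placed, R2C3 must be 4 to fit the 7 across and 12 down.
R1C2 = 4 − 1 = 3 completes the 4 down.
R1C3 = 12 − 4 = 8 completes the 12 down.
R2C1 = 7 − 5 = 2 completes the 7 across.
R1C1 = 15 − 11 = 4 completes the 15 across.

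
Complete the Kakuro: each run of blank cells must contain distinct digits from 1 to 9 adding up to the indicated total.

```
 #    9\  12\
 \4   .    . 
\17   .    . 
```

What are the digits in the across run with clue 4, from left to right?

4 in 2 cells must be {1,3}; 17 in 2 cells must be {8,9}.
The 4 across and the 12 down share only 3, so R1C2 = 3.
The 17 across and the 9 down share only 8, so R2C1 = 8.
R2C2 = 17 − 8 = 9 completes the 17 across.
R1C1 = 4 − 3 = 1 completes the 4 across.

1 3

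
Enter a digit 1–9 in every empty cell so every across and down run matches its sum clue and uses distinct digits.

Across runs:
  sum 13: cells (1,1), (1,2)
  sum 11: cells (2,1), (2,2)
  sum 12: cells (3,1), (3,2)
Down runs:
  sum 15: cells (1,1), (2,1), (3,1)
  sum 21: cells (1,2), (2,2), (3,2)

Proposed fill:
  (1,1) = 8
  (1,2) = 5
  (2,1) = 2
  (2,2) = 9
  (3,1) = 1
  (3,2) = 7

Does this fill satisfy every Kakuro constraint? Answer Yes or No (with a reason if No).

No — the across run (3,1)–(3,2) sums to 8, not 12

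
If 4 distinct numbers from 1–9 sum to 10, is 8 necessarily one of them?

No

The only way to make 10 from 4 distinct digits is {1,2,3,4}, which does not contain 8.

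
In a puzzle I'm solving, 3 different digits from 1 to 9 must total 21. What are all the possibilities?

3 distinct digits from 1–9 sum between 6 and 24.

{4,8,9}; {5,7,9}; {6,7,8}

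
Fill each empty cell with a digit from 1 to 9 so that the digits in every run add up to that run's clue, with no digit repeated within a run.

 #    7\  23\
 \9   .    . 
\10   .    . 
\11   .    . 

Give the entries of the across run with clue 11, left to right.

2, 9

7 in 3 cells must be {1,2,4}; 23 in 3 cells must be {6,8,9}.
Nothing is forced directly, so branch on R1C2, whose candidates are 6 or 8. If R1C2 = 6: then R1C1 would have to be in {3} for the 9 across but in {1,2,4} for the 7 down — contradiction. So R1C2 = 8.
R1C1 = 9 − 8 = 1 completes the 9 across.
Nothing is forced directly, so branch on R2C1, whose candidates are 2 or 4. If R2C1 = 2: then R2C2 would have to be in {8} for the 10 across but in {6,9} for the 23 down — contradiction. So R2C1 = 4.
R2C2 = 10 − 4 = 6 completes the 10 across.
R3C1 = 7 − 5 = 2 completes the 7 down.
R3C2 = 11 − 2 = 9 completes the 11 across.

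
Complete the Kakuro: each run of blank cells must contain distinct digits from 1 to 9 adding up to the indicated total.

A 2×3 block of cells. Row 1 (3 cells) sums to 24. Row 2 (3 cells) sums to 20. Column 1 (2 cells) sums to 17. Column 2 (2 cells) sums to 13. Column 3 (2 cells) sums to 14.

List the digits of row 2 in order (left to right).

9 6 5

24 in 3 cells must be {7,8,9}; 17 in 2 cells must be {8,9}.
Nothing is forced directly, so branch on (1,1), whose candidates are 8 or 9. If (1,1) = 9: that forces (1,3) = 8, (2,1) = 8, after which (2,3) would have to be in {3,5,7,9} for the 20 across but in {6} for the 14 down — contradiction. So (1,1) = 8.
Given what's placed, (1,3) must be 9 to fit the 24 across and 14 down.
(2,1) = 17 − 8 = 9 completes the 17 down.
(2,3) = 14 − 9 = 5 completes the 14 down.
(1,2) = 24 − 17 = 7 completes the 24 across.
(2,2) = 20 − 14 = 6 completes the 20 across.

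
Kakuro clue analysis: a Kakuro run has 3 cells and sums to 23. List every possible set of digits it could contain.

{6,8,9}

3 distinct digits from 1–9 sum between 6 and 24.
Only one set works: {6,8,9}.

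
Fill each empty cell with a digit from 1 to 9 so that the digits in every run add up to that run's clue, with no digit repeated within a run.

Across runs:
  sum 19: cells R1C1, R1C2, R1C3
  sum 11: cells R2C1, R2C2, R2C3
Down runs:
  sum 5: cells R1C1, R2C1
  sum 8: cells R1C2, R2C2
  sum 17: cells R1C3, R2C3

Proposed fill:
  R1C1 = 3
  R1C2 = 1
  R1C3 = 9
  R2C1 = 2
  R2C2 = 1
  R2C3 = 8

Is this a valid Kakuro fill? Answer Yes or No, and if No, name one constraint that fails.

No — the across run R1C1–R1C3 sums to 13, not 19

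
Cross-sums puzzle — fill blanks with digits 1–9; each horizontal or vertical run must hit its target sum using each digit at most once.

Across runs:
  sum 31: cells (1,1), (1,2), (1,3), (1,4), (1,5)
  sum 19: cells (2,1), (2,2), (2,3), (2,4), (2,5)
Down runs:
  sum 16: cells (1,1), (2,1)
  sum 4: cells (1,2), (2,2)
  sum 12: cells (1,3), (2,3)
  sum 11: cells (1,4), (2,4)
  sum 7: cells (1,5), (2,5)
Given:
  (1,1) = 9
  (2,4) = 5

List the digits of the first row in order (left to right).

16 in 2 cells must be {7,9}; 4 in 2 cells must be {1,3}.
(1,4) = 11 − 5 = 6 completes the 11 down.
(2,1) = 16 − 9 = 7 completes the 16 down.
Given what's placed, (2,2) must be 1 to fit the 19 across and 4 down.
(2,3) = 4: the only remaining digit allowed by both the 19 across and the 12 down.
(2,5) = 19 − 17 = 2 completes the 19 across.
(1,2) = 4 − 1 = 3 completes the 4 down.
(1,3) = 12 − 4 = 8 completes the 12 down.
(1,5) = 31 − 26 = 5 completes the 31 across.

9 3 8 6 5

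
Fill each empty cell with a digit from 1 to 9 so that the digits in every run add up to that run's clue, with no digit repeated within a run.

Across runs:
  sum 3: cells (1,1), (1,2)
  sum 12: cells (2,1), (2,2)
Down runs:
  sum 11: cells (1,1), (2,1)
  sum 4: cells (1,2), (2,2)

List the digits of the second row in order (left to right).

9 3

3 in 2 cells must be {1,2}; 4 in 2 cells must be {1,3}.
The 3 across and the 11 down share only 2, so (1,1) = 2.
(1,2) = 3 − 2 = 1 completes the 3 across.
(2,1) = 11 − 2 = 9 completes the 11 down.
(2,2) = 12 − 9 = 3 completes the 12 across.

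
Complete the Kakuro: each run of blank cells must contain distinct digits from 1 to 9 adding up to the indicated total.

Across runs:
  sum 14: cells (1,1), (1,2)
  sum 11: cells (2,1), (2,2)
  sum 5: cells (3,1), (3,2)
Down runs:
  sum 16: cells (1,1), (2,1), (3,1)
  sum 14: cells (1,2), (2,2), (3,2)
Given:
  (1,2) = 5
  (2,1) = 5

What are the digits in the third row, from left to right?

2, 3

(1,1) = 14 − 5 = 9 completes the 14 across.
(2,2) = 11 − 5 = 6 completes the 11 across.
(3,1) = 16 − 14 = 2 completes the 16 down.
(3,2) = 5 − 2 = 3 completes the 5 across.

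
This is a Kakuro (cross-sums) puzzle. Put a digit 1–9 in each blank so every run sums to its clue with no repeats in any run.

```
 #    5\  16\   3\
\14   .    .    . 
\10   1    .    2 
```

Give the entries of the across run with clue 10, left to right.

1, 7, 2

16 in 2 cells must be {7,9}; 3 in 2 cells must be {1,2}.
R1C1 = 5 − 1 = 4 completes the 5 down.
R1C3 = 3 − 2 = 1 completes the 3 down.
R2C2 = 10 − 3 = 7 completes the 10 across.
R1C2 = 14 − 5 = 9 completes the 14 across.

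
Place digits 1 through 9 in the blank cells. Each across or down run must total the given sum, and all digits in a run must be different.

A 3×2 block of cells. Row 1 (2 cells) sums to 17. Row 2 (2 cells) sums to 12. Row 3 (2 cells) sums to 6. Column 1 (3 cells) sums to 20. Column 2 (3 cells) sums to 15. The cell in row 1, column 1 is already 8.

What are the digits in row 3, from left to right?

17 in 2 cells must be {8,9}.
(1,2) = 17 − 8 = 9 completes the 17 across.
(3,1) = 5: the only remaining digit allowed by both the 6 across and the 20 down.
(3,2) = 6 − 5 = 1 completes the 6 across.
(2,1) = 20 − 13 = 7 completes the 20 down.
(2,2) = 12 − 7 = 5 completes the 12 across.

5 1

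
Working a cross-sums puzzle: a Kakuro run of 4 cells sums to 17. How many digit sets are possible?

9

4 distinct digits from 1–9 sum between 10 and 30.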